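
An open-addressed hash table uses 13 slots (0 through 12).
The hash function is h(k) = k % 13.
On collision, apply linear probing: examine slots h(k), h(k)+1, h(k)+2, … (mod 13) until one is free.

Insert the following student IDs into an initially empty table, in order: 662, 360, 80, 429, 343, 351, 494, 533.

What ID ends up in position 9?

Insert 662: h=12, slot 12 empty => index 12.
Insert 360: h=9, slot 9 empty => index 9.
Insert 80: h=2, slot 2 empty => index 2.
Insert 429: h=0, slot 0 empty => index 0.
Insert 343: h=5, slot 5 empty => index 5.
Insert 351: h=0, slot 0 occupied => index 1.
Insert 494: h=0, slots 0,1,2 occupied => index 3.
Insert 533: h=0, slots 0,1,2,3 occupied => index 4.
Table: [429, 351, 80, 494, 533, 343, ∅, ∅, ∅, 360, ∅, ∅, 662]

360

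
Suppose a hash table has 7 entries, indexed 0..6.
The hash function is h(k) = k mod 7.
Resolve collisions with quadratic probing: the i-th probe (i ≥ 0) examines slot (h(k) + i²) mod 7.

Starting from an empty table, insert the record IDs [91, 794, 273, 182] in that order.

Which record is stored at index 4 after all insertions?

91: h=0 -> slot 0
794: h=3 -> slot 3
273: h=0, probe 0,1 -> slot 1
182: h=0, probe 0,1,4 -> slot 4
Table: [91, 273, -, 794, 182, -, -]

182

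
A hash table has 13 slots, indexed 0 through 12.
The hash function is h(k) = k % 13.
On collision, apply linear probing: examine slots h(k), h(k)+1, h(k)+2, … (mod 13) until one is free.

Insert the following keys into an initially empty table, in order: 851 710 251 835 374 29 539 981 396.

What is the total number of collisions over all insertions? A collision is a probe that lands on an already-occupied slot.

851 hashes to 6; slot 6 is free → place at 6.
710 hashes to 8; slot 8 is free → place at 8.
251 hashes to 4; slot 4 is free → place at 4.
835 hashes to 3; slot 3 is free → place at 3.
374 hashes to 10; slot 10 is free → place at 10.
29 hashes to 3; 3,4 taken → place at 5.
539 hashes to 6; 6 taken → place at 7.
981 hashes to 6; 6,7,8 taken → place at 9.
396 hashes to 6; 6,7,8,9,10 taken → place at 11.
Table: [∅, ∅, ∅, 835, 251, 29, 851, 539, 710, 981, 374, 396, ∅]

11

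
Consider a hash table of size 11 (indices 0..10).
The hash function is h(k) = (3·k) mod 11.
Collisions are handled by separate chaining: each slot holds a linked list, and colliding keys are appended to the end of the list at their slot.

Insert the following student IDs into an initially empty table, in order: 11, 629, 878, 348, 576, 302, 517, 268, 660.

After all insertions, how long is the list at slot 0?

Insert 11: h=0, bucket 0 empty → new chain.
Insert 629: h=6, bucket 6 empty → new chain.
Insert 878: h=5, bucket 5 empty → new chain.
Insert 348: h=10, bucket 10 empty → new chain.
Insert 576: h=1, bucket 1 empty → new chain.
Insert 302: h=4, bucket 4 empty → new chain.
Insert 517: h=0, bucket 0 nonempty → append to chain.
Insert 268: h=1, bucket 1 nonempty → append to chain.
Insert 660: h=0, bucket 0 nonempty → append to chain.
Final buckets:
0: 11 -> 517 -> 660
1: 576 -> 268
2: —
3: —
4: 302
5: 878
6: 629
7: —
8: —
9: —
10: 348

3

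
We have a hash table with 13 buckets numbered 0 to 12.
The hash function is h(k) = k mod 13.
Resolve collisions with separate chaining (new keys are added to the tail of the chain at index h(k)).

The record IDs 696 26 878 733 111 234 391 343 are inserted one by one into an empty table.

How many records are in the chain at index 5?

696 -> bucket 7
26 -> bucket 0
878 -> bucket 7 (collision)
733 -> bucket 5
111 -> bucket 7 (collision)
234 -> bucket 0 (collision)
391 -> bucket 1
343 -> bucket 5 (collision)
Final buckets:
0: 26 -> 234
1: 391
2: —
3: —
4: —
5: 733 -> 343
6: —
7: 696 -> 878 -> 111
8: —
9: —
10: —
11: —
12: —

2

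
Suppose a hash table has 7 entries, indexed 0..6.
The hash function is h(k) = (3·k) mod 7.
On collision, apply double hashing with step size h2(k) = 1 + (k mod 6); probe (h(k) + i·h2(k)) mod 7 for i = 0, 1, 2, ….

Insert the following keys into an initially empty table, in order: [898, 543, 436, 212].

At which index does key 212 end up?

Insert 898: h=6, slot 6 empty -> index 6.
Insert 543: h=5, slot 5 empty -> index 5.
Insert 436: h=6, h2=5, slot 6 occupied -> index 4.
Insert 212: h=6, h2=3, slot 6 occupied -> index 2.
Table: [., ., 212, ., 436, 543, 898]

2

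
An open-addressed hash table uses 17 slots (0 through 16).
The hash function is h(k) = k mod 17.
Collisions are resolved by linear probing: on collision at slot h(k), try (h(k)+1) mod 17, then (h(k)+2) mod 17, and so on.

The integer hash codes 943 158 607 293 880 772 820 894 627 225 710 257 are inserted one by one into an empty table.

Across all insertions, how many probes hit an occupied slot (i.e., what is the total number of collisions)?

943: h=8 => slot 8
158: h=5 => slot 5
607: h=12 => slot 12
293: h=4 => slot 4
880: h=13 => slot 13
772: h=7 => slot 7
820: h=4, probe 4,5,6 => slot 6
894: h=10 => slot 10
627: h=15 => slot 15
225: h=4, probe 4,5,6,7,8,9 => slot 9
710: h=13, probe 13,14 => slot 14
257: h=2 => slot 2
Table: [_, _, 257, _, 293, 158, 820, 772, 943, 225, 894, _, 607, 880, 710, 627, _]

8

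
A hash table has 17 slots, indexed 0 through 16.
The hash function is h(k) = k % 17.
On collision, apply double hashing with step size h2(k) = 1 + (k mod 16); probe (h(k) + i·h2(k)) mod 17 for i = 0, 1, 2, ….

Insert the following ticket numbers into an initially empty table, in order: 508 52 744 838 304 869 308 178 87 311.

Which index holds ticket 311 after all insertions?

508 hashes to 15; slot 15 is free -> place at 15.
52 hashes to 1; slot 1 is free -> place at 1.
744 hashes to 13; slot 13 is free -> place at 13.
838 hashes to 5; slot 5 is free -> place at 5.
304 hashes to 15, h2=1; 15 taken -> place at 16.
869 hashes to 2; slot 2 is free -> place at 2.
308 hashes to 2, h2=5; 2 taken -> place at 7.
178 hashes to 8; slot 8 is free -> place at 8.
87 hashes to 2, h2=8; 2 taken -> place at 10.
311 hashes to 5, h2=8; 5,13 taken -> place at 4.
Table: [∅, 52, 869, ∅, 311, 838, ∅, 308, 178, ∅, 87, ∅, ∅, 744, ∅, 508, 304]

4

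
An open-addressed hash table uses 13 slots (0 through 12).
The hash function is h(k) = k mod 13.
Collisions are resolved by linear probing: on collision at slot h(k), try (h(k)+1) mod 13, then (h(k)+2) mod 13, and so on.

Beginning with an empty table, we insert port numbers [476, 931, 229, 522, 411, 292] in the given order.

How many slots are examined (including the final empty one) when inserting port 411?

4

476: h=8 -> slot 8
931: h=8, probe 8,9 -> slot 9
229: h=8, probe 8,9,10 -> slot 10
522: h=2 -> slot 2
411: h=8, probe 8,9,10,11 -> slot 11
292: h=6 -> slot 6
Table: [_, _, 522, _, _, _, 292, _, 476, 931, 229, 411, _]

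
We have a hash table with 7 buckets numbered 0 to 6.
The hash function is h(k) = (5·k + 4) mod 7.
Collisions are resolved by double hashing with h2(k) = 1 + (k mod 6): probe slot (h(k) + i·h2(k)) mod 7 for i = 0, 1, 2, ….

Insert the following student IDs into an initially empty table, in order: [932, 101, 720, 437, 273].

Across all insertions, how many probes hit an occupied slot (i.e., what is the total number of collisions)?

2

932: h=2 => slot 2
101: h=5 => slot 5
720: h=6 => slot 6
437: h=5, h2=6, probe 5,4 => slot 4
273: h=4, h2=4, probe 4,1 => slot 1
Table: [-, 273, 932, -, 437, 101, 720]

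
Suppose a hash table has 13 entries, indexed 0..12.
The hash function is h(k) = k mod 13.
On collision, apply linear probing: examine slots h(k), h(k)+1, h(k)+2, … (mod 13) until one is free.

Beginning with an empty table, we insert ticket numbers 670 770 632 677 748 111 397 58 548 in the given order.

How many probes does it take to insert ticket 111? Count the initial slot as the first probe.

4

670 hashes to 7; slot 7 is free -> place at 7.
770 hashes to 3; slot 3 is free -> place at 3.
632 hashes to 8; slot 8 is free -> place at 8.
677 hashes to 1; slot 1 is free -> place at 1.
748 hashes to 7; 7,8 taken -> place at 9.
111 hashes to 7; 7,8,9 taken -> place at 10.
397 hashes to 7; 7,8,9,10 taken -> place at 11.
58 hashes to 6; slot 6 is free -> place at 6.
548 hashes to 2; slot 2 is free -> place at 2.
Table: [-, 677, 548, 770, -, -, 58, 670, 632, 748, 111, 397, -]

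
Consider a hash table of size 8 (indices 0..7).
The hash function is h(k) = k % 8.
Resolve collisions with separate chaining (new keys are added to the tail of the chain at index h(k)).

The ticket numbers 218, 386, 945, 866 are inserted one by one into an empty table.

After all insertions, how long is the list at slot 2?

3

218 → bucket 2
386 → bucket 2 (collision)
945 → bucket 1
866 → bucket 2 (collision)
Final buckets:
0: ∅
1: 945
2: 218 -> 386 -> 866
3: ∅
4: ∅
5: ∅
6: ∅
7: ∅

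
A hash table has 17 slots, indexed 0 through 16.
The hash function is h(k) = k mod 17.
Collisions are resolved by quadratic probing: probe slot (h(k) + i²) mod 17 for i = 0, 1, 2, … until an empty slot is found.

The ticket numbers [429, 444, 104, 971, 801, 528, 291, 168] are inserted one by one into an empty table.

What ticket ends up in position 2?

444

429: h=4 -> slot 4
444: h=2 -> slot 2
104: h=2, probe 2,3 -> slot 3
971: h=2, probe 2,3,6 -> slot 6
801: h=2, probe 2,3,6,11 -> slot 11
528: h=1 -> slot 1
291: h=2, probe 2,3,6,11,1,10 -> slot 10
168: h=15 -> slot 15
Table: [., 528, 444, 104, 429, ., 971, ., ., ., 291, 801, ., ., ., 168, .]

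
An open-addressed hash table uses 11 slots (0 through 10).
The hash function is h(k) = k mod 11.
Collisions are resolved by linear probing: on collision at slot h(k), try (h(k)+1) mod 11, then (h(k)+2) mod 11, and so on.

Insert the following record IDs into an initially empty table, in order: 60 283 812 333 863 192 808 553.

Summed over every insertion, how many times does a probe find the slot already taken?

60: h=5 => slot 5
283: h=8 => slot 8
812: h=9 => slot 9
333: h=3 => slot 3
863: h=5, probe 5,6 => slot 6
192: h=5, probe 5,6,7 => slot 7
808: h=5, probe 5,6,7,8,9,10 => slot 10
553: h=3, probe 3,4 => slot 4
Table: [., ., ., 333, 553, 60, 863, 192, 283, 812, 808]

9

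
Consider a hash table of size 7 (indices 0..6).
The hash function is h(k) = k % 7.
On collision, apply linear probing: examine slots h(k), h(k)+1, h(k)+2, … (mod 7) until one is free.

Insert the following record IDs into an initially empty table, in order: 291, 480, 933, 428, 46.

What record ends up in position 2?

291 hashes to 4; slot 4 is free -> place at 4.
480 hashes to 4; 4 taken -> place at 5.
933 hashes to 2; slot 2 is free -> place at 2.
428 hashes to 1; slot 1 is free -> place at 1.
46 hashes to 4; 4,5 taken -> place at 6.
Table: [—, 428, 933, —, 291, 480, 46]

933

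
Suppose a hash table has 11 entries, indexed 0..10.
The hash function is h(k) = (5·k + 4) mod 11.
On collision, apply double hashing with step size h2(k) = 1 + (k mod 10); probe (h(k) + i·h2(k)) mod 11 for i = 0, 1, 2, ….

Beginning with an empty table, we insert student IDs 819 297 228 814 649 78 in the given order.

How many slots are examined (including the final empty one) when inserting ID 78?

819: h=7 → slot 7
297: h=4 → slot 4
228: h=0 → slot 0
814: h=4, h2=5, probe 4,9 → slot 9
649: h=4, h2=10, probe 4,3 → slot 3
78: h=9, h2=9, probe 9,7,5 → slot 5
Table: [228, ∅, ∅, 649, 297, 78, ∅, 819, ∅, 814, ∅]

3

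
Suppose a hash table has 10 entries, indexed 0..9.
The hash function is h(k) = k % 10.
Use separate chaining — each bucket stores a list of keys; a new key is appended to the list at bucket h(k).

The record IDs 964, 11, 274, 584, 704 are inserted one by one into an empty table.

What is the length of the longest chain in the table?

964 -> bucket 4
11 -> bucket 1
274 -> bucket 4 (collision)
584 -> bucket 4 (collision)
704 -> bucket 4 (collision)
Final buckets:
0: _
1: 11
2: _
3: _
4: 964 -> 274 -> 584 -> 704
5: _
6: _
7: _
8: _
9: _

4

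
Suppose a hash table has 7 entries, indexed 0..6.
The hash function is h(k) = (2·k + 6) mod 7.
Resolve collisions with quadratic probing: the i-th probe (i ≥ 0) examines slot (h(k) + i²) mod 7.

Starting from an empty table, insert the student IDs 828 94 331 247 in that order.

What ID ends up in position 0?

Insert 828: h=3, slot 3 empty → index 3.
Insert 94: h=5, slot 5 empty → index 5.
Insert 331: h=3, slot 3 occupied → index 4.
Insert 247: h=3, slots 3,4 occupied → index 0.
Table: [247, ∅, ∅, 828, 331, 94, ∅]

247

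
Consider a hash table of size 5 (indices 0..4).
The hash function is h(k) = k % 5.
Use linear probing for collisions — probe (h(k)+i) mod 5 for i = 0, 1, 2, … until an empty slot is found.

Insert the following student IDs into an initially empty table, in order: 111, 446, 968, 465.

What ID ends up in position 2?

Insert 111: h=1, slot 1 empty -> index 1.
Insert 446: h=1, slot 1 occupied -> index 2.
Insert 968: h=3, slot 3 empty -> index 3.
Insert 465: h=0, slot 0 empty -> index 0.
Table: [465, 111, 446, 968, _]

446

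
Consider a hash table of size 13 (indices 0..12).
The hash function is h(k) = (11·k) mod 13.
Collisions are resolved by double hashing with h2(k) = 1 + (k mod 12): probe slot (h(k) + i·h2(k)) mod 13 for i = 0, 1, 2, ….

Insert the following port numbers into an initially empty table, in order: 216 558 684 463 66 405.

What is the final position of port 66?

12

Insert 216: h=10, slot 10 empty -> index 10.
Insert 558: h=2, slot 2 empty -> index 2.
Insert 684: h=10, h2=1, slot 10 occupied -> index 11.
Insert 463: h=10, h2=8, slot 10 occupied -> index 5.
Insert 66: h=11, h2=7, slots 11,5 occupied -> index 12.
Insert 405: h=9, slot 9 empty -> index 9.
Table: [—, —, 558, —, —, 463, —, —, —, 405, 216, 684, 66]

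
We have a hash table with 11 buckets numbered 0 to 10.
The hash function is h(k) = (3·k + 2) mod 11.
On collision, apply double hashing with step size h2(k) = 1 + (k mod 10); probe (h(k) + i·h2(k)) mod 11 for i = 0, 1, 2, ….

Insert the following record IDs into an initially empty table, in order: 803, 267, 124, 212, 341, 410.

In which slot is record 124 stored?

5

803: h=2 => slot 2
267: h=0 => slot 0
124: h=0, h2=5, probe 0,5 => slot 5
212: h=0, h2=3, probe 0,3 => slot 3
341: h=2, h2=2, probe 2,4 => slot 4
410: h=0, h2=1, probe 0,1 => slot 1
Table: [267, 410, 803, 212, 341, 124, —, —, —, —, —]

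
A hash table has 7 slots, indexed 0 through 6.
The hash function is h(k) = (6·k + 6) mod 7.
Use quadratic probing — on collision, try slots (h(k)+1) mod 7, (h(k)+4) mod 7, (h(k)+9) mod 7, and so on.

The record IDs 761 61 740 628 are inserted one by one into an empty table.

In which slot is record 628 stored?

3

761 hashes to 1; slot 1 is free -> place at 1.
61 hashes to 1; 1 taken -> place at 2.
740 hashes to 1; 1,2 taken -> place at 5.
628 hashes to 1; 1,2,5 taken -> place at 3.
Table: [—, 761, 61, 628, —, 740, —]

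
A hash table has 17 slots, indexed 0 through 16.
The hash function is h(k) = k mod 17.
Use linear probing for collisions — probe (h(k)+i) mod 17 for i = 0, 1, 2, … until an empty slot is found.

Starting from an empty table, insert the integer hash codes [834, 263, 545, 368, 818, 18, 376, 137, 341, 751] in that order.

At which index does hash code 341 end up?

7

834: h=1 => slot 1
263: h=8 => slot 8
545: h=1, probe 1,2 => slot 2
368: h=11 => slot 11
818: h=2, probe 2,3 => slot 3
18: h=1, probe 1,2,3,4 => slot 4
376: h=2, probe 2,3,4,5 => slot 5
137: h=1, probe 1,2,3,4,5,6 => slot 6
341: h=1, probe 1,2,3,4,5,6,7 => slot 7
751: h=3, probe 3,4,5,6,7,8,9 => slot 9
Table: [-, 834, 545, 818, 18, 376, 137, 341, 263, 751, -, 368, -, -, -, -, -]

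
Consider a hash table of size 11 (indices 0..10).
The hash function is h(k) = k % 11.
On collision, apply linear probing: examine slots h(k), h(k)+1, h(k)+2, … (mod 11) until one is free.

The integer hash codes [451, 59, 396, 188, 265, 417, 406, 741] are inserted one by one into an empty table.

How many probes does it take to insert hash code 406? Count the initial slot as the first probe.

7

451: h=0 -> slot 0
59: h=4 -> slot 4
396: h=0, probe 0,1 -> slot 1
188: h=1, probe 1,2 -> slot 2
265: h=1, probe 1,2,3 -> slot 3
417: h=10 -> slot 10
406: h=10, probe 10,0,1,2,3,4,5 -> slot 5
741: h=4, probe 4,5,6 -> slot 6
Table: [451, 396, 188, 265, 59, 406, 741, ., ., ., 417]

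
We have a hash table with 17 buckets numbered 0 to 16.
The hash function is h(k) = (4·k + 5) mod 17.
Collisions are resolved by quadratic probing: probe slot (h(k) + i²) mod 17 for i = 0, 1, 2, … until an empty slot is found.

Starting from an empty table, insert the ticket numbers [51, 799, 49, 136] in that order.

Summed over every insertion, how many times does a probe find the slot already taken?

Insert 51: h=5, slot 5 empty => index 5.
Insert 799: h=5, slot 5 occupied => index 6.
Insert 49: h=14, slot 14 empty => index 14.
Insert 136: h=5, slots 5,6 occupied => index 9.
Table: [—, —, —, —, —, 51, 799, —, —, 136, —, —, —, —, 49, —, —]

3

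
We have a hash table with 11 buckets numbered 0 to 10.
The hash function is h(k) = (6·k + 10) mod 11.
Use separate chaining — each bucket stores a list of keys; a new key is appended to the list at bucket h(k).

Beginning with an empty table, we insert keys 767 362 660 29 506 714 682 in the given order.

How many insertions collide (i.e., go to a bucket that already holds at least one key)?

3

Insert 767: h=3, bucket 3 empty → new chain.
Insert 362: h=4, bucket 4 empty → new chain.
Insert 660: h=10, bucket 10 empty → new chain.
Insert 29: h=8, bucket 8 empty → new chain.
Insert 506: h=10, bucket 10 nonempty → append to chain.
Insert 714: h=4, bucket 4 nonempty → append to chain.
Insert 682: h=10, bucket 10 nonempty → append to chain.
Final buckets:
0: -
1: -
2: -
3: 767
4: 362 -> 714
5: -
6: -
7: -
8: 29
9: -
10: 660 -> 506 -> 682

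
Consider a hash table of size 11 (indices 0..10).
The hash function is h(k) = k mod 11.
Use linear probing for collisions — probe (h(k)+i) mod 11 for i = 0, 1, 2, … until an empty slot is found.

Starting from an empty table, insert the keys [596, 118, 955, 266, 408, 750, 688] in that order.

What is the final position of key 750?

4

596 hashes to 2; slot 2 is free -> place at 2.
118 hashes to 8; slot 8 is free -> place at 8.
955 hashes to 9; slot 9 is free -> place at 9.
266 hashes to 2; 2 taken -> place at 3.
408 hashes to 1; slot 1 is free -> place at 1.
750 hashes to 2; 2,3 taken -> place at 4.
688 hashes to 6; slot 6 is free -> place at 6.
Table: [—, 408, 596, 266, 750, —, 688, —, 118, 955, —]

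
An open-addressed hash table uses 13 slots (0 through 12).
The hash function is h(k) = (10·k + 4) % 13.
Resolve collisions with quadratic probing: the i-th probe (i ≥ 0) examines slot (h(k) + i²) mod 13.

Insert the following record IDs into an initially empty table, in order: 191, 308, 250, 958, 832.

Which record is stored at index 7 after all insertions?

191 hashes to 3; slot 3 is free => place at 3.
308 hashes to 3; 3 taken => place at 4.
250 hashes to 8; slot 8 is free => place at 8.
958 hashes to 3; 3,4 taken => place at 7.
832 hashes to 4; 4 taken => place at 5.
Table: [_, _, _, 191, 308, 832, _, 958, 250, _, _, _, _]

958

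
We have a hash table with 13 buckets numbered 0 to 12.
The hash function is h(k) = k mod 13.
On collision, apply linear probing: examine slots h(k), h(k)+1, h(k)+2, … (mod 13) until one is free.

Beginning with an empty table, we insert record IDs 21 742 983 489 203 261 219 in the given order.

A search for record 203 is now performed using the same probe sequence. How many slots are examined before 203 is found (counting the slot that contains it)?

4

Insert 21: h=8, slot 8 empty → index 8.
Insert 742: h=1, slot 1 empty → index 1.
Insert 983: h=8, slot 8 occupied → index 9.
Insert 489: h=8, slots 8,9 occupied → index 10.
Insert 203: h=8, slots 8,9,10 occupied → index 11.
Insert 261: h=1, slot 1 occupied → index 2.
Insert 219: h=11, slot 11 occupied → index 12.
Table: [_, 742, 261, _, _, _, _, _, 21, 983, 489, 203, 219]
Lookup 203: h=8, probe 8,9,10,11 → found at 11.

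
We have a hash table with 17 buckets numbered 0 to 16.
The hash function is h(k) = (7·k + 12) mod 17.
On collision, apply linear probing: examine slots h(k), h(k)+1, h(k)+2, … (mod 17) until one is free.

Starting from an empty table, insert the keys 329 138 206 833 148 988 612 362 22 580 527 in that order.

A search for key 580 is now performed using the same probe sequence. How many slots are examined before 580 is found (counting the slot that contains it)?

329: h=3 → slot 3
138: h=9 → slot 9
206: h=9, probe 9,10 → slot 10
833: h=12 → slot 12
148: h=11 → slot 11
988: h=9, probe 9,10,11,12,13 → slot 13
612: h=12, probe 12,13,14 → slot 14
362: h=13, probe 13,14,15 → slot 15
22: h=13, probe 13,14,15,16 → slot 16
580: h=9, probe 9,10,11,12,13,14,15,16,0 → slot 0
527: h=12, probe 12,13,14,15,16,0,1 → slot 1
Table: [580, 527, _, 329, _, _, _, _, _, 138, 206, 148, 833, 988, 612, 362, 22]
Lookup 580: h=9, probe 9,10,11,12,13,14,15,16,0 → found at 0.

9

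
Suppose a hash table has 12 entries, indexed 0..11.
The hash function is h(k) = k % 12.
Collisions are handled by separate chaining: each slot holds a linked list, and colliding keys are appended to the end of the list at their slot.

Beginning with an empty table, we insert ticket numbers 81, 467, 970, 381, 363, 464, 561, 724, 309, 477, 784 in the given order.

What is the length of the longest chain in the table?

Insert 81: h=9, bucket 9 empty → new chain.
Insert 467: h=11, bucket 11 empty → new chain.
Insert 970: h=10, bucket 10 empty → new chain.
Insert 381: h=9, bucket 9 nonempty → append to chain.
Insert 363: h=3, bucket 3 empty → new chain.
Insert 464: h=8, bucket 8 empty → new chain.
Insert 561: h=9, bucket 9 nonempty → append to chain.
Insert 724: h=4, bucket 4 empty → new chain.
Insert 309: h=9, bucket 9 nonempty → append to chain.
Insert 477: h=9, bucket 9 nonempty → append to chain.
Insert 784: h=4, bucket 4 nonempty → append to chain.
Final buckets:
0: —
1: —
2: —
3: 363
4: 724 -> 784
5: —
6: —
7: —
8: 464
9: 81 -> 381 -> 561 -> 309 -> 477
10: 970
11: 467

5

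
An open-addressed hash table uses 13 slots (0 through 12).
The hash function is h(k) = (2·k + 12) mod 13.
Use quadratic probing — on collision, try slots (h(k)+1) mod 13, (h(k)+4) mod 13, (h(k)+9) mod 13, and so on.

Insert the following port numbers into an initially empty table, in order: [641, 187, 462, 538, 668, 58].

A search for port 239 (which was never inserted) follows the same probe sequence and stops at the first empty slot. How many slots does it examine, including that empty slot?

5

641 hashes to 7; slot 7 is free => place at 7.
187 hashes to 9; slot 9 is free => place at 9.
462 hashes to 0; slot 0 is free => place at 0.
538 hashes to 9; 9 taken => place at 10.
668 hashes to 9; 9,10,0 taken => place at 5.
58 hashes to 11; slot 11 is free => place at 11.
Table: [462, _, _, _, _, 668, _, 641, _, 187, 538, 58, _]
Lookup 239: h=9, probe 9,10,0,5,12 → slot 12 empty, not found.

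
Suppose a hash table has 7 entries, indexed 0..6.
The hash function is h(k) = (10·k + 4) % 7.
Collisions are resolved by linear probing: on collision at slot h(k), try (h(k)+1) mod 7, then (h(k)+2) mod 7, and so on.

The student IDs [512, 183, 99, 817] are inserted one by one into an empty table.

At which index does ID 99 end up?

Insert 512: h=0, slot 0 empty => index 0.
Insert 183: h=0, slot 0 occupied => index 1.
Insert 99: h=0, slots 0,1 occupied => index 2.
Insert 817: h=5, slot 5 empty => index 5.
Table: [512, 183, 99, ∅, ∅, 817, ∅]

2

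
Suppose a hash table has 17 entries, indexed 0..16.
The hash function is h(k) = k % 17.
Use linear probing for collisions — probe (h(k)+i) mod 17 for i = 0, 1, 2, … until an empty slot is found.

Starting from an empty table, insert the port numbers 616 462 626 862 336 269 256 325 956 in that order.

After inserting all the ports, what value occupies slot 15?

269

616 hashes to 4; slot 4 is free -> place at 4.
462 hashes to 3; slot 3 is free -> place at 3.
626 hashes to 14; slot 14 is free -> place at 14.
862 hashes to 12; slot 12 is free -> place at 12.
336 hashes to 13; slot 13 is free -> place at 13.
269 hashes to 14; 14 taken -> place at 15.
256 hashes to 1; slot 1 is free -> place at 1.
325 hashes to 2; slot 2 is free -> place at 2.
956 hashes to 4; 4 taken -> place at 5.
Table: [—, 256, 325, 462, 616, 956, —, —, —, —, —, —, 862, 336, 626, 269, —]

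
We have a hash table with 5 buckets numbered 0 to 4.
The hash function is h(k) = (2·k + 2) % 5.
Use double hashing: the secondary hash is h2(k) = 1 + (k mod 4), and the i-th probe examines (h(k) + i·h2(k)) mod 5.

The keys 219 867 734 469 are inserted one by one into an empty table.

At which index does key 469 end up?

2

Insert 219: h=0, slot 0 empty -> index 0.
Insert 867: h=1, slot 1 empty -> index 1.
Insert 734: h=0, h2=3, slot 0 occupied -> index 3.
Insert 469: h=0, h2=2, slot 0 occupied -> index 2.
Table: [219, 867, 469, 734, .]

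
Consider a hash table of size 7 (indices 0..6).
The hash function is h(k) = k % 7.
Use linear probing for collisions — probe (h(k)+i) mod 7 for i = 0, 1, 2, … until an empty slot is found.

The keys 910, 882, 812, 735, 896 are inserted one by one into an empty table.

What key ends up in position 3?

Insert 910: h=0, slot 0 empty → index 0.
Insert 882: h=0, slot 0 occupied → index 1.
Insert 812: h=0, slots 0,1 occupied → index 2.
Insert 735: h=0, slots 0,1,2 occupied → index 3.
Insert 896: h=0, slots 0,1,2,3 occupied → index 4.
Table: [910, 882, 812, 735, 896, -, -]

735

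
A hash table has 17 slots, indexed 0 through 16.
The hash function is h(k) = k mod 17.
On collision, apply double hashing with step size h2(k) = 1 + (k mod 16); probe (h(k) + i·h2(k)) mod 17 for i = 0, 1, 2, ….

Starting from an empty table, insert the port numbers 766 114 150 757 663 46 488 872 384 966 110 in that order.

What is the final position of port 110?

6

Insert 766: h=1, slot 1 empty -> index 1.
Insert 114: h=12, slot 12 empty -> index 12.
Insert 150: h=14, slot 14 empty -> index 14.
Insert 757: h=9, slot 9 empty -> index 9.
Insert 663: h=0, slot 0 empty -> index 0.
Insert 46: h=12, h2=15, slot 12 occupied -> index 10.
Insert 488: h=12, h2=9, slot 12 occupied -> index 4.
Insert 872: h=5, slot 5 empty -> index 5.
Insert 384: h=10, h2=1, slot 10 occupied -> index 11.
Insert 966: h=14, h2=7, slots 14,4,11,1 occupied -> index 8.
Insert 110: h=8, h2=15, slot 8 occupied -> index 6.
Table: [663, 766, _, _, 488, 872, 110, _, 966, 757, 46, 384, 114, _, 150, _, _]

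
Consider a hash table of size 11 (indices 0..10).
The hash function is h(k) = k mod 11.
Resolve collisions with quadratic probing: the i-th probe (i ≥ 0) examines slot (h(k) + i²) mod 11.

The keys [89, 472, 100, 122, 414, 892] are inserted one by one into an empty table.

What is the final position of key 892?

Insert 89: h=1, slot 1 empty -> index 1.
Insert 472: h=10, slot 10 empty -> index 10.
Insert 100: h=1, slot 1 occupied -> index 2.
Insert 122: h=1, slots 1,2 occupied -> index 5.
Insert 414: h=7, slot 7 empty -> index 7.
Insert 892: h=1, slots 1,2,5,10 occupied -> index 6.
Table: [_, 89, 100, _, _, 122, 892, 414, _, _, 472]

6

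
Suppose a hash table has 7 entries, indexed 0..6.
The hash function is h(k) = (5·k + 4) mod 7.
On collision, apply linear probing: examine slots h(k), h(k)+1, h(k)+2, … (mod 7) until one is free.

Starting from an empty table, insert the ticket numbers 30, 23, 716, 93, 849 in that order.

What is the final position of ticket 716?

2

30: h=0 → slot 0
23: h=0, probe 0,1 → slot 1
716: h=0, probe 0,1,2 → slot 2
93: h=0, probe 0,1,2,3 → slot 3
849: h=0, probe 0,1,2,3,4 → slot 4
Table: [30, 23, 716, 93, 849, ., .]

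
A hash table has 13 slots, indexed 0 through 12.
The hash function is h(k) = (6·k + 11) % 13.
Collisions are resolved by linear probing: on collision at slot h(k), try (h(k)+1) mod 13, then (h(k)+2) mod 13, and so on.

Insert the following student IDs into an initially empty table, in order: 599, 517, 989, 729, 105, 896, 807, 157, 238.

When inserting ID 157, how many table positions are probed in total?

599 hashes to 4; slot 4 is free => place at 4.
517 hashes to 6; slot 6 is free => place at 6.
989 hashes to 4; 4 taken => place at 5.
729 hashes to 4; 4,5,6 taken => place at 7.
105 hashes to 4; 4,5,6,7 taken => place at 8.
896 hashes to 5; 5,6,7,8 taken => place at 9.
807 hashes to 4; 4,5,6,7,8,9 taken => place at 10.
157 hashes to 4; 4,5,6,7,8,9,10 taken => place at 11.
238 hashes to 9; 9,10,11 taken => place at 12.
Table: [-, -, -, -, 599, 989, 517, 729, 105, 896, 807, 157, 238]

8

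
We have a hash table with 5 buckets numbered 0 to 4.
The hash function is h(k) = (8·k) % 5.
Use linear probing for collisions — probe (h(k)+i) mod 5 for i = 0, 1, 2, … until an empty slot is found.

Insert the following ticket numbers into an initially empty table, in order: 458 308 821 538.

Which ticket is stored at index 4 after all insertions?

458

Insert 458: h=4, slot 4 empty => index 4.
Insert 308: h=4, slot 4 occupied => index 0.
Insert 821: h=3, slot 3 empty => index 3.
Insert 538: h=4, slots 4,0 occupied => index 1.
Table: [308, 538, —, 821, 458]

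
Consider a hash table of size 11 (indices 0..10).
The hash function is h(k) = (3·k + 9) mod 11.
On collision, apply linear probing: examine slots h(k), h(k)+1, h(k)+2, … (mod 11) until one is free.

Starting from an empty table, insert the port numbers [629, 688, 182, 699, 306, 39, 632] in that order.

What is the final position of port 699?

629 hashes to 4; slot 4 is free => place at 4.
688 hashes to 5; slot 5 is free => place at 5.
182 hashes to 5; 5 taken => place at 6.
699 hashes to 5; 5,6 taken => place at 7.
306 hashes to 3; slot 3 is free => place at 3.
39 hashes to 5; 5,6,7 taken => place at 8.
632 hashes to 2; slot 2 is free => place at 2.
Table: [., ., 632, 306, 629, 688, 182, 699, 39, ., .]

7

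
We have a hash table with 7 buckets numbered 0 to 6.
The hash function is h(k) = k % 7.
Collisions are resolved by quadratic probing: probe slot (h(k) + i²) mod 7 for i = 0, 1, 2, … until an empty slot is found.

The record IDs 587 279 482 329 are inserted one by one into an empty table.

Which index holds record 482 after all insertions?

587 hashes to 6; slot 6 is free → place at 6.
279 hashes to 6; 6 taken → place at 0.
482 hashes to 6; 6,0 taken → place at 3.
329 hashes to 0; 0 taken → place at 1.
Table: [279, 329, ∅, 482, ∅, ∅, 587]

3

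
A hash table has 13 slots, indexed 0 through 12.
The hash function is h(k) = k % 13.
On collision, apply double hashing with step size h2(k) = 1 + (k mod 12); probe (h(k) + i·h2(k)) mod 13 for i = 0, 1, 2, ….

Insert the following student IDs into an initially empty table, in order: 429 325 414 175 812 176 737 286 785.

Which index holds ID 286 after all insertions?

429 hashes to 0; slot 0 is free => place at 0.
325 hashes to 0, h2=2; 0 taken => place at 2.
414 hashes to 11; slot 11 is free => place at 11.
175 hashes to 6; slot 6 is free => place at 6.
812 hashes to 6, h2=9; 6,2,11 taken => place at 7.
176 hashes to 7, h2=9; 7 taken => place at 3.
737 hashes to 9; slot 9 is free => place at 9.
286 hashes to 0, h2=11; 0,11,9,7 taken => place at 5.
785 hashes to 5, h2=6; 5,11 taken => place at 4.
Table: [429, —, 325, 176, 785, 286, 175, 812, —, 737, —, 414, —]

5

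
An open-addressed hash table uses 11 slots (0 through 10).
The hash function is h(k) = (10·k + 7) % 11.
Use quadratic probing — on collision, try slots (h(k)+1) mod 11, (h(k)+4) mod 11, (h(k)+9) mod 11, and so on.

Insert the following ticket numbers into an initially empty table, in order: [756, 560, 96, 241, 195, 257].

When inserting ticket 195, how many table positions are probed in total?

3

Insert 756: h=10, slot 10 empty => index 10.
Insert 560: h=8, slot 8 empty => index 8.
Insert 96: h=10, slot 10 occupied => index 0.
Insert 241: h=8, slot 8 occupied => index 9.
Insert 195: h=10, slots 10,0 occupied => index 3.
Insert 257: h=3, slot 3 occupied => index 4.
Table: [96, _, _, 195, 257, _, _, _, 560, 241, 756]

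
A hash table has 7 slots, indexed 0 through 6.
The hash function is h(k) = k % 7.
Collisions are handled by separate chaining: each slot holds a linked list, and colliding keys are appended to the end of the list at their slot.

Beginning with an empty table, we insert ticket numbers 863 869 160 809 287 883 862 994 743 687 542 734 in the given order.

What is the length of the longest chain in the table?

5

863 → bucket 2
869 → bucket 1
160 → bucket 6
809 → bucket 4
287 → bucket 0
883 → bucket 1 (collision)
862 → bucket 1 (collision)
994 → bucket 0 (collision)
743 → bucket 1 (collision)
687 → bucket 1 (collision)
542 → bucket 3
734 → bucket 6 (collision)
Final buckets:
0: 287 -> 994
1: 869 -> 883 -> 862 -> 743 -> 687
2: 863
3: 542
4: 809
5: -
6: 160 -> 734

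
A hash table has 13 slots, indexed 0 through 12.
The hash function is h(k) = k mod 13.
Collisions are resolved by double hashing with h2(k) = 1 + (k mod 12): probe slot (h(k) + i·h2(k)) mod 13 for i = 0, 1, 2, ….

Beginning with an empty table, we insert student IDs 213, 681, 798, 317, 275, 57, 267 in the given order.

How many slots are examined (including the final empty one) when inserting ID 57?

4

213 hashes to 5; slot 5 is free -> place at 5.
681 hashes to 5, h2=10; 5 taken -> place at 2.
798 hashes to 5, h2=7; 5 taken -> place at 12.
317 hashes to 5, h2=6; 5 taken -> place at 11.
275 hashes to 2, h2=12; 2 taken -> place at 1.
57 hashes to 5, h2=10; 5,2,12 taken -> place at 9.
267 hashes to 7; slot 7 is free -> place at 7.
Table: [., 275, 681, ., ., 213, ., 267, ., 57, ., 317, 798]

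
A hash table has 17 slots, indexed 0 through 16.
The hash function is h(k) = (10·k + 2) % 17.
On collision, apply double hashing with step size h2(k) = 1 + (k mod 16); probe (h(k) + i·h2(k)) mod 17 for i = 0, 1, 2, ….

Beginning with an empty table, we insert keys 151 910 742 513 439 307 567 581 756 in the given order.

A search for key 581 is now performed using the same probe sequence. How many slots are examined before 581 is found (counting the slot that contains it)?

2

151: h=16 -> slot 16
910: h=7 -> slot 7
742: h=10 -> slot 10
513: h=15 -> slot 15
439: h=6 -> slot 6
307: h=12 -> slot 12
567: h=11 -> slot 11
581: h=15, h2=6, probe 15,4 -> slot 4
756: h=14 -> slot 14
Table: [., ., ., ., 581, ., 439, 910, ., ., 742, 567, 307, ., 756, 513, 151]
Lookup 581: h=15, h2=6, probe 15,4 → found at 4.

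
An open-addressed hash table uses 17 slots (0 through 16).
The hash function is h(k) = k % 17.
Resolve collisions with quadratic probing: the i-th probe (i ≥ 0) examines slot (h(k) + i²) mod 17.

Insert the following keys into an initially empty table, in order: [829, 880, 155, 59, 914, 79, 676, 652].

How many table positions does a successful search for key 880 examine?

2

829 hashes to 13; slot 13 is free -> place at 13.
880 hashes to 13; 13 taken -> place at 14.
155 hashes to 2; slot 2 is free -> place at 2.
59 hashes to 8; slot 8 is free -> place at 8.
914 hashes to 13; 13,14 taken -> place at 0.
79 hashes to 11; slot 11 is free -> place at 11.
676 hashes to 13; 13,14,0 taken -> place at 5.
652 hashes to 6; slot 6 is free -> place at 6.
Table: [914, ., 155, ., ., 676, 652, ., 59, ., ., 79, ., 829, 880, ., .]
Lookup 880: h=13, probe 13,14 → found at 14.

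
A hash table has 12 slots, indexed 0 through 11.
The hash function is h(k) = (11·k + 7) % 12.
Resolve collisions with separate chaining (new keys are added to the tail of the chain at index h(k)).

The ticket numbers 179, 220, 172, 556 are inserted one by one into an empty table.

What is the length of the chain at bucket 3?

3

179 → bucket 8
220 → bucket 3
172 → bucket 3 (collision)
556 → bucket 3 (collision)
Final buckets:
0: —
1: —
2: —
3: 220 -> 172 -> 556
4: —
5: —
6: —
7: —
8: 179
9: —
10: —
11: —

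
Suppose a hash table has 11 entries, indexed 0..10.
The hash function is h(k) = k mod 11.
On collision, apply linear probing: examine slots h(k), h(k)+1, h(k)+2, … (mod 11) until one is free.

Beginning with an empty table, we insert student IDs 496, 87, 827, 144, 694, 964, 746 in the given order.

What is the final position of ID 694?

496: h=1 => slot 1
87: h=10 => slot 10
827: h=2 => slot 2
144: h=1, probe 1,2,3 => slot 3
694: h=1, probe 1,2,3,4 => slot 4
964: h=7 => slot 7
746: h=9 => slot 9
Table: [—, 496, 827, 144, 694, —, —, 964, —, 746, 87]

4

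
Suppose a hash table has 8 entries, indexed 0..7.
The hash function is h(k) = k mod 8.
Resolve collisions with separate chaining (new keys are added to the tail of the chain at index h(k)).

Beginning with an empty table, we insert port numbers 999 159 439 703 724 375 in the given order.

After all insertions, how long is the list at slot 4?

1

999 -> bucket 7
159 -> bucket 7 (collision)
439 -> bucket 7 (collision)
703 -> bucket 7 (collision)
724 -> bucket 4
375 -> bucket 7 (collision)
Final buckets:
0: _
1: _
2: _
3: _
4: 724
5: _
6: _
7: 999 -> 159 -> 439 -> 703 -> 375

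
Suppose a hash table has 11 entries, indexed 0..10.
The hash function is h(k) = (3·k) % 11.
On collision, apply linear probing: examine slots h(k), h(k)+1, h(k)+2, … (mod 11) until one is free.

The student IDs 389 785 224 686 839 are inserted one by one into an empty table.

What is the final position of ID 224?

389: h=1 => slot 1
785: h=1, probe 1,2 => slot 2
224: h=1, probe 1,2,3 => slot 3
686: h=1, probe 1,2,3,4 => slot 4
839: h=9 => slot 9
Table: [., 389, 785, 224, 686, ., ., ., ., 839, .]

3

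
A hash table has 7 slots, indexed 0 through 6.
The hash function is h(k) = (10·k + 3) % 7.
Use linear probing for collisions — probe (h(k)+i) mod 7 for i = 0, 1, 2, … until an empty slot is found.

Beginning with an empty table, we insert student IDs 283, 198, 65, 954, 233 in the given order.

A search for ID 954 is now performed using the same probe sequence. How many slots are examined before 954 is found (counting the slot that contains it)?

3

283 hashes to 5; slot 5 is free → place at 5.
198 hashes to 2; slot 2 is free → place at 2.
65 hashes to 2; 2 taken → place at 3.
954 hashes to 2; 2,3 taken → place at 4.
233 hashes to 2; 2,3,4,5 taken → place at 6.
Table: [-, -, 198, 65, 954, 283, 233]
Lookup 954: h=2, probe 2,3,4 → found at 4.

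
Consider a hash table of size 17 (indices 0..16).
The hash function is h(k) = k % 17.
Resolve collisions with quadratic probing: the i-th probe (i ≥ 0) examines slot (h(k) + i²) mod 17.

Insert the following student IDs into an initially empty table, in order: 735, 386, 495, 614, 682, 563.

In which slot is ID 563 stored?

Insert 735: h=4, slot 4 empty → index 4.
Insert 386: h=12, slot 12 empty → index 12.
Insert 495: h=2, slot 2 empty → index 2.
Insert 614: h=2, slot 2 occupied → index 3.
Insert 682: h=2, slots 2,3 occupied → index 6.
Insert 563: h=2, slots 2,3,6 occupied → index 11.
Table: [∅, ∅, 495, 614, 735, ∅, 682, ∅, ∅, ∅, ∅, 563, 386, ∅, ∅, ∅, ∅]

11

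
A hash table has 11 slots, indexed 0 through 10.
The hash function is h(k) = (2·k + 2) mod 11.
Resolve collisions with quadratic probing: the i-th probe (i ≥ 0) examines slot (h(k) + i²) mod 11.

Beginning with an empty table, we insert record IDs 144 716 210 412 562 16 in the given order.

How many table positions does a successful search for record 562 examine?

144 hashes to 4; slot 4 is free => place at 4.
716 hashes to 4; 4 taken => place at 5.
210 hashes to 4; 4,5 taken => place at 8.
412 hashes to 1; slot 1 is free => place at 1.
562 hashes to 4; 4,5,8 taken => place at 2.
16 hashes to 1; 1,2,5 taken => place at 10.
Table: [., 412, 562, ., 144, 716, ., ., 210, ., 16]
Lookup 562: h=4, probe 4,5,8,2 → found at 2.

4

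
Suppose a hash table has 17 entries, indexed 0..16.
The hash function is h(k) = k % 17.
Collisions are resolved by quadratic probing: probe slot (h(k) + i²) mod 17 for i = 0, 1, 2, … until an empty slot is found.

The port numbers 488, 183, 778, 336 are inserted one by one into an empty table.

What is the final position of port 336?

488 hashes to 12; slot 12 is free → place at 12.
183 hashes to 13; slot 13 is free → place at 13.
778 hashes to 13; 13 taken → place at 14.
336 hashes to 13; 13,14 taken → place at 0.
Table: [336, ∅, ∅, ∅, ∅, ∅, ∅, ∅, ∅, ∅, ∅, ∅, 488, 183, 778, ∅, ∅]

0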